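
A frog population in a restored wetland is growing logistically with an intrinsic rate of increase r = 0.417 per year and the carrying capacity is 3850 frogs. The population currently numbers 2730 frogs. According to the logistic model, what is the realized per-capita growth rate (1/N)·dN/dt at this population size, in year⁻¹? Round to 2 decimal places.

(1/N)·dN/dt = r(1 − N/K) = 0.417 × (1 − 2730/3850).
= 0.417 × 0.29091 = 0.12131.

0.12 per year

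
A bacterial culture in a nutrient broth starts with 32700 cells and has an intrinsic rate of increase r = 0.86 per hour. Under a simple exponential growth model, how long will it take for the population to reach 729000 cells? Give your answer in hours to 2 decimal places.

Set N₀·e^(rt) = 729000: e^(0.86·t) = 729000/32700 = 22.294.
0.86·t = ln(22.294) = 3.1043, so t = 3.1043/0.86 = 3.6096.

3.61 hours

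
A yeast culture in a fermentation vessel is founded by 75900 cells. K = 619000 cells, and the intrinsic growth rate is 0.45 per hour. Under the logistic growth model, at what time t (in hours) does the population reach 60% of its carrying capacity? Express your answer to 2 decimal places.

5.27 hours

A = (K − N₀)/N₀ = (619000 − 75900)/75900 = 7.1555.
Solve 619000/(1 + 7.1555·e^(−0.45t)) = 371400: 1 + 7.1555·e^(−0.45t) = 1.6667, so e^(−0.45t) = 0.0931688.
−0.45·t = ln(0.0931688) = -2.3733, so t = 2.3733/0.45 = 5.2741.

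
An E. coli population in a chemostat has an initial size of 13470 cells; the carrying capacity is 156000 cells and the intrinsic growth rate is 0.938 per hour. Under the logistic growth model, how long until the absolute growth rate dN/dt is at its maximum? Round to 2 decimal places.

2.52 hours

Logistic growth is fastest at N = K/2 = 78000.
A = (K − N₀)/N₀ = 10.581. Set K/(1 + A·e^(−rt)) = K/2 → A·e^(−rt) = 1.
e^(−0.938t) = 1/10.581 = 0.0945064, so t = ln(10.581)/0.938 = 2.3591/0.938 = 2.515.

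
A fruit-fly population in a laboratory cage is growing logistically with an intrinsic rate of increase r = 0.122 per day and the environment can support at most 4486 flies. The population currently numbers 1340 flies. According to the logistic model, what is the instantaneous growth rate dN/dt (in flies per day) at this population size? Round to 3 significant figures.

dN/dt = rN(1 − N/K) = 0.122 × 1340 × (1 − 1340/4486).
1 − 1340/4486 = 0.70129; dN/dt = 0.122 × 1340 × 0.70129 = 114.65.

115 flies per day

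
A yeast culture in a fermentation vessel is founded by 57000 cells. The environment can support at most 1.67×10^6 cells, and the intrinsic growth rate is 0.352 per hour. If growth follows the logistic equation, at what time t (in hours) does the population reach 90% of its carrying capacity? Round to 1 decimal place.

15.7 hours

A = (K − N₀)/N₀ = (1.67×10^6 − 57000)/57000 = 28.298.
Solve 1.67×10^6/(1 + 28.298·e^(−0.352t)) = 1.503×10^6: 1 + 28.298·e^(−0.352t) = 1.1111, so e^(−0.352t) = 0.00392643.
−0.352·t = ln(0.00392643) = -5.54, so t = 5.54/0.352 = 15.739.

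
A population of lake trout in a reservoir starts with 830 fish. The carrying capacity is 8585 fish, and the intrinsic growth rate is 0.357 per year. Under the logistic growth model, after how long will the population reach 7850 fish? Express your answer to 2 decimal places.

12.89 years

A = (K − N₀)/N₀ = (8585 − 830)/830 = 9.3434.
Solve 8585/(1 + 9.3434·e^(−0.357t)) = 7850: 1 + 9.3434·e^(−0.357t) = 1.0936, so e^(−0.357t) = 0.0100211.
−0.357·t = ln(0.0100211) = -4.6031, so t = 4.6031/0.357 = 12.894.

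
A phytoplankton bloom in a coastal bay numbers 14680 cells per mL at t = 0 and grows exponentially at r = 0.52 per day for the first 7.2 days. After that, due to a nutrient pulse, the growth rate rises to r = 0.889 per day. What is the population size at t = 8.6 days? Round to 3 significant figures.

Phase 1: N(7.2) = 14680·e^(0.52×7.2) = 14680·e^3.744 = 620475.
Phase 2 runs for 8.6 − 7.2 = 1.4 days at r = 0.889.
N(8.6) = 620475·e^(0.889×1.4) = 620475·e^1.245 = 2.154009×10^6.

2150000 cells per mL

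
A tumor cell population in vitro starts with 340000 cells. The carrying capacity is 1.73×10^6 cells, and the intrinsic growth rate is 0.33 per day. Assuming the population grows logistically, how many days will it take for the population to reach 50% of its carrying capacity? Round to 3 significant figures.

4.27 days

A = (K − N₀)/N₀ = (1.73×10^6 − 340000)/340000 = 4.0882.
Solve 1.73×10^6/(1 + 4.0882·e^(−0.33t)) = 865000: 1 + 4.0882·e^(−0.33t) = 2, so e^(−0.33t) = 0.244604.
−0.33·t = ln(0.244604) = -1.4081, so t = 1.4081/0.33 = 4.267.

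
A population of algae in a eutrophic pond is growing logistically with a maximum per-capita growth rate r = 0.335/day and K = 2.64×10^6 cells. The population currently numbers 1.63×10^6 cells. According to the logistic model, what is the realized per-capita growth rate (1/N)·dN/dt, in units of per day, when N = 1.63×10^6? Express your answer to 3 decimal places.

(1/N)·dN/dt = r(1 − N/K) = 0.335 × (1 − 1.63×10^6/2.64×10^6).
= 0.335 × 0.38258 = 0.12816.

0.128 per day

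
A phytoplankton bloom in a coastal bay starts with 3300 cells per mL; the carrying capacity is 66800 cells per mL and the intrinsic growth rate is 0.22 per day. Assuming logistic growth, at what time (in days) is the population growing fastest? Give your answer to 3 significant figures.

13.4 days

Logistic growth is fastest at N = K/2 = 33400.
A = (K − N₀)/N₀ = 19.242. Set K/(1 + A·e^(−rt)) = K/2 → A·e^(−rt) = 1.
e^(−0.22t) = 1/19.242 = 0.0519685, so t = ln(19.242)/0.22 = 2.9571/0.22 = 13.441.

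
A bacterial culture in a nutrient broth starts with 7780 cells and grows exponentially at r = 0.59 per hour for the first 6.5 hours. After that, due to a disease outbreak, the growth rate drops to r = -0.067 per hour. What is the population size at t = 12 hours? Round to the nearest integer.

249150 cells

Phase 1: N(6.5) = 7780·e^(0.59×6.5) = 7780·e^3.835 = 360163.
Phase 2 runs for 12 − 6.5 = 5.5 hours at r = -0.067.
N(12) = 360163·e^(-0.067×5.5) = 360163·e^-0.3685 = 249150.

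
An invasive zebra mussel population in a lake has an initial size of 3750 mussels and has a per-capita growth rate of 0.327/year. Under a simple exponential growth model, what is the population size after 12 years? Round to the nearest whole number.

189759 mussels

N(t) = N₀·e^(rt) = 3750 × e^(0.327×12) = 3750 × e^3.924.
e^3.924 ≈ 50.602, so N ≈ 3750 × 50.602 = 189759.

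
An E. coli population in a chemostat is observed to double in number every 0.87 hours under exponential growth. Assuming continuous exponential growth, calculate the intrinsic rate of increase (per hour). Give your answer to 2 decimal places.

0.80 per hour

r = ln(2)/t_d = 0.6931/0.87 = 0.79672.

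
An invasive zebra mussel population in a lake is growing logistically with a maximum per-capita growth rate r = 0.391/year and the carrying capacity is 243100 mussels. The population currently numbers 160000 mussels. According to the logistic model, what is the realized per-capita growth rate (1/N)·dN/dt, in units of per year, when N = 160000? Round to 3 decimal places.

0.134 per year

(1/N)·dN/dt = r(1 − N/K) = 0.391 × (1 − 160000/243100).
= 0.391 × 0.34183 = 0.13366.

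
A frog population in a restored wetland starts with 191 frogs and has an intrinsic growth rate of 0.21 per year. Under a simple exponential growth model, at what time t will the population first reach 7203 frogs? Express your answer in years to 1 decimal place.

Set N₀·e^(rt) = 7203: e^(0.21·t) = 7203/191 = 37.712.
0.21·t = ln(37.712) = 3.63, so t = 3.63/0.21 = 17.286.

17.3 years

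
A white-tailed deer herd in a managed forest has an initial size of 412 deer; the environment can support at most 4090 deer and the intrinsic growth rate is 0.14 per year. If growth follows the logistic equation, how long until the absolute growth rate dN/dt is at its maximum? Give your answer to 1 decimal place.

Logistic growth is fastest at N = K/2 = 2045.
A = (K − N₀)/N₀ = 8.9272. Set K/(1 + A·e^(−rt)) = K/2 → A·e^(−rt) = 1.
e^(−0.14t) = 1/8.9272 = 0.112017, so t = ln(8.9272)/0.14 = 2.1891/0.14 = 15.636.

15.6 years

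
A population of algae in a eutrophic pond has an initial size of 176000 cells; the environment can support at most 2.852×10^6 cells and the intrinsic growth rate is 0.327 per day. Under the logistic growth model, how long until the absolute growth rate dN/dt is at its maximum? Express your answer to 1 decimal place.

Logistic growth is fastest at N = K/2 = 1.426×10^6.
A = (K − N₀)/N₀ = 15.205. Set K/(1 + A·e^(−rt)) = K/2 → A·e^(−rt) = 1.
e^(−0.327t) = 1/15.205 = 0.0657698, so t = ln(15.205)/0.327 = 2.7216/0.327 = 8.3229.

8.3 days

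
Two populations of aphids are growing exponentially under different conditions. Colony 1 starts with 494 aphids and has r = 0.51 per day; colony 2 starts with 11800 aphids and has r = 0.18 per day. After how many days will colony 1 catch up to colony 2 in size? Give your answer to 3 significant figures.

Set 494·e^(0.51t) = 11800·e^(0.18t).
e^((0.51 − 0.18)t) = 11800/494 → e^(0.33·t) = 23.887.
0.33·t = ln(23.887) = 3.1733, so t = 3.1733/0.33 = 9.6161.

9.62 days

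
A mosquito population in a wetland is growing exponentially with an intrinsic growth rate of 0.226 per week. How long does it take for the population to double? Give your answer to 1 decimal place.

3.1 weeks

Doubling time t_d = ln(2)/r = 0.6931/0.226 = 3.067.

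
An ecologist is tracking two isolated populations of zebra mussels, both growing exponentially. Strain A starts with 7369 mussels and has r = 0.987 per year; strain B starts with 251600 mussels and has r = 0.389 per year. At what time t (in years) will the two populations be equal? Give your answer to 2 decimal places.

5.90 years

Set 7369·e^(0.987t) = 251600·e^(0.389t).
e^((0.987 − 0.389)t) = 251600/7369 → e^(0.598·t) = 34.143.
0.598·t = ln(34.143) = 3.5306, so t = 3.5306/0.598 = 5.9039.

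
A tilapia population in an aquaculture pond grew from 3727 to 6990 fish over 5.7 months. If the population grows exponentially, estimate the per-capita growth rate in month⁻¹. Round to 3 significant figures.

0.110 per month

From N(t) = N₀·e^(rt): e^(r·5.7) = 6990/3727 = 1.8755.
r·5.7 = ln(1.8755) = 0.62888, so r = 0.62888/5.7 = 0.11033.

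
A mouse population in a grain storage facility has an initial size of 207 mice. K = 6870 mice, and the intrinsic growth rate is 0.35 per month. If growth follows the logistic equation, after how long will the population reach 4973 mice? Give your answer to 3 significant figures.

12.7 months

A = (K − N₀)/N₀ = (6870 − 207)/207 = 32.188.
Solve 6870/(1 + 32.188·e^(−0.35t)) = 4973: 1 + 32.188·e^(−0.35t) = 1.3815, so e^(−0.35t) = 0.0118508.
−0.35·t = ln(0.0118508) = -4.4354, so t = 4.4354/0.35 = 12.672.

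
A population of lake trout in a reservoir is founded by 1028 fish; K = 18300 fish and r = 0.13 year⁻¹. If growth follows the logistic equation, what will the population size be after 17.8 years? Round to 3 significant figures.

6880 fish

A = (K − N₀)/N₀ = (18300 − 1028)/1028 = 16.802.
N(t) = K/(1 + A·e^(−rt)) = 18300/(1 + 16.802×e^(−0.13×17.8)).
e^(−2.314) = 0.098865; denominator = 1 + 16.802×0.098865 = 2.6611.
N = 18300/2.6611 = 6876.89.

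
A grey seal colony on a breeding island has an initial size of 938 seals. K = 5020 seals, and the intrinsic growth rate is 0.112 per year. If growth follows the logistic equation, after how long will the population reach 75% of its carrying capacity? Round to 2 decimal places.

A = (K − N₀)/N₀ = (5020 − 938)/938 = 4.3518.
Solve 5020/(1 + 4.3518·e^(−0.112t)) = 3765: 1 + 4.3518·e^(−0.112t) = 1.3333, so e^(−0.112t) = 0.0765964.
−0.112·t = ln(0.0765964) = -2.5692, so t = 2.5692/0.112 = 22.939.

22.94 years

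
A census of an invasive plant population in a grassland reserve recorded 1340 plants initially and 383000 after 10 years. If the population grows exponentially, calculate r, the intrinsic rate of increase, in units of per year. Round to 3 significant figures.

From N(t) = N₀·e^(rt): e^(r·10) = 383000/1340 = 285.82.
r·10 = ln(285.82) = 5.6554, so r = 5.6554/10 = 0.56554.

0.566 per year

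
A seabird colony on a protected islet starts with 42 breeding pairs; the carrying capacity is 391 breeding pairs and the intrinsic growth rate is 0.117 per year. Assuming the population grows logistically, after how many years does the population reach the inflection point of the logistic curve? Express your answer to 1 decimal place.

Logistic growth is fastest at N = K/2 = 195.5.
A = (K − N₀)/N₀ = 8.3095. Set K/(1 + A·e^(−rt)) = K/2 → A·e^(−rt) = 1.
e^(−0.117t) = 1/8.3095 = 0.120344, so t = ln(8.3095)/0.117 = 2.1174/0.117 = 18.097.

18.1 years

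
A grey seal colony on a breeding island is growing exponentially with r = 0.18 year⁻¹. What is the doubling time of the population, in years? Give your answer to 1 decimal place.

Doubling time t_d = ln(2)/r = 0.6931/0.18 = 3.8508.

3.9 years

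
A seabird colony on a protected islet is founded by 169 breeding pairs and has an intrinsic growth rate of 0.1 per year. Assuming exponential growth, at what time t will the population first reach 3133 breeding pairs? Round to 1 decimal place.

29.2 years

Set N₀·e^(rt) = 3133: e^(0.1·t) = 3133/169 = 18.538.
0.1·t = ln(18.538) = 2.9198, so t = 2.9198/0.1 = 29.198.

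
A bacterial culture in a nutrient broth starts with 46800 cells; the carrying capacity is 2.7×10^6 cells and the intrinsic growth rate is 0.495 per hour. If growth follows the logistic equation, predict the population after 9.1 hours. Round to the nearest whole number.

A = (K − N₀)/N₀ = (2.7×10^6 − 46800)/46800 = 56.692.
N(t) = K/(1 + A·e^(−rt)) = 2.7×10^6/(1 + 56.692×e^(−0.495×9.1)).
e^(−4.505) = 0.011059; denominator = 1 + 56.692×0.011059 = 1.627.
N = 2.7×10^6/1.627 = 1.65953×10^6.

1659530 cells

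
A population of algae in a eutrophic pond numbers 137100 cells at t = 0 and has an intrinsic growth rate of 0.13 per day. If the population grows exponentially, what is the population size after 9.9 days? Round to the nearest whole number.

496563 cells

N(t) = N₀·e^(rt) = 137100 × e^(0.13×9.9) = 137100 × e^1.287.
e^1.287 ≈ 3.6219, so N ≈ 137100 × 3.6219 = 496563.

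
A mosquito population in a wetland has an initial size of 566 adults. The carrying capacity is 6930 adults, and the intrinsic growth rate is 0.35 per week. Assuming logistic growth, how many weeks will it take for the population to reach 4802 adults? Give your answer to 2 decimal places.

9.24 weeks

A = (K − N₀)/N₀ = (6930 − 566)/566 = 11.244.
Solve 6930/(1 + 11.244·e^(−0.35t)) = 4802: 1 + 11.244·e^(−0.35t) = 1.4431, so e^(−0.35t) = 0.0394127.
−0.35·t = ln(0.0394127) = -3.2337, so t = 3.2337/0.35 = 9.2391.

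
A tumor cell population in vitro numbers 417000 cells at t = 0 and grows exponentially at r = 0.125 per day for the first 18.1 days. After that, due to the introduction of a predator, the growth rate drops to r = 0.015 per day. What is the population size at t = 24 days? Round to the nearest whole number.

Phase 1: N(18.1) = 417000·e^(0.125×18.1) = 417000·e^2.263 = 4.006151×10^6.
Phase 2 runs for 24 − 18.1 = 5.9 days at r = 0.015.
N(24) = 4.006151×10^6·e^(0.015×5.9) = 4.006151×10^6·e^0.0885 = 4.376857×10^6.

4376857 cells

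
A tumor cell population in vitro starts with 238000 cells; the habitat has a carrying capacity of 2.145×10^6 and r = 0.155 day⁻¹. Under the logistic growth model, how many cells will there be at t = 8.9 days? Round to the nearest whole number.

A = (K − N₀)/N₀ = (2.145×10^6 − 238000)/238000 = 8.0126.
N(t) = K/(1 + A·e^(−rt)) = 2.145×10^6/(1 + 8.0126×e^(−0.155×8.9)).
e^(−1.379) = 0.2517; denominator = 1 + 8.0126×0.2517 = 3.0168.
N = 2.145×10^6/3.0168 = 711016.

711016 cells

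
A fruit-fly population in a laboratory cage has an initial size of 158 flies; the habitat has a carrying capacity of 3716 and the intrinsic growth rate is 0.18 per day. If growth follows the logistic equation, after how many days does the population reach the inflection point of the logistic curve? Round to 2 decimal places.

Logistic growth is fastest at N = K/2 = 1858.
A = (K − N₀)/N₀ = 22.519. Set K/(1 + A·e^(−rt)) = K/2 → A·e^(−rt) = 1.
e^(−0.18t) = 1/22.519 = 0.044407, so t = ln(22.519)/0.18 = 3.1144/0.18 = 17.302.

17.30 days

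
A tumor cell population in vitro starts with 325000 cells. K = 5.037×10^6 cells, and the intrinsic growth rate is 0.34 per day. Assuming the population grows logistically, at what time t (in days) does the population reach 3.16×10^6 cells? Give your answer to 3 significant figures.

9.40 days

A = (K − N₀)/N₀ = (5.037×10^6 − 325000)/325000 = 14.498.
Solve 5.037×10^6/(1 + 14.498·e^(−0.34t)) = 3.16×10^6: 1 + 14.498·e^(−0.34t) = 1.594, so e^(−0.34t) = 0.040969.
−0.34·t = ln(0.040969) = -3.1949, so t = 3.1949/0.34 = 9.3969.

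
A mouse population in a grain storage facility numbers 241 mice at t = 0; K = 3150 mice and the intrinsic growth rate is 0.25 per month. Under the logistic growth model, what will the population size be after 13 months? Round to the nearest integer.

2146 mice

A = (K − N₀)/N₀ = (3150 − 241)/241 = 12.071.
N(t) = K/(1 + A·e^(−rt)) = 3150/(1 + 12.071×e^(−0.25×13)).
e^(−3.25) = 0.038774; denominator = 1 + 12.071×0.038774 = 1.468.
N = 3150/1.468 = 2145.74.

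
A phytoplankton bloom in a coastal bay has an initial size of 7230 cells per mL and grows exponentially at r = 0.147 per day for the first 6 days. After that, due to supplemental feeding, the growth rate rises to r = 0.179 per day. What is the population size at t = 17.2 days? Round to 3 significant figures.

Phase 1: N(6) = 7230·e^(0.147×6) = 7230·e^0.882 = 17465.7.
Phase 2 runs for 17.2 − 6 = 11.2 days at r = 0.179.
N(17.2) = 17465.7·e^(0.179×11.2) = 17465.7·e^2.005 = 129676.

130000 cells per mL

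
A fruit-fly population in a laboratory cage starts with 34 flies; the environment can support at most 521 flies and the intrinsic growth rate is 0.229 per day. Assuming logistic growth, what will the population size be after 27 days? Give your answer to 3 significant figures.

A = (K − N₀)/N₀ = (521 − 34)/34 = 14.324.
N(t) = K/(1 + A·e^(−rt)) = 521/(1 + 14.324×e^(−0.229×27)).
e^(−6.183) = 0.0020642; denominator = 1 + 14.324×0.0020642 = 1.0296.
N = 521/1.0296 = 506.038.

506 flies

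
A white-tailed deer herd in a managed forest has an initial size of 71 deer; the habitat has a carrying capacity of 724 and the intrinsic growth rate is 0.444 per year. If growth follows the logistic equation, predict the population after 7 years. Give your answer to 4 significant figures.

A = (K − N₀)/N₀ = (724 − 71)/71 = 9.1972.
N(t) = K/(1 + A·e^(−rt)) = 724/(1 + 9.1972×e^(−0.444×7)).
e^(−3.108) = 0.04469; denominator = 1 + 9.1972×0.04469 = 1.411.
N = 724/1.411 = 513.102.

513.1 deer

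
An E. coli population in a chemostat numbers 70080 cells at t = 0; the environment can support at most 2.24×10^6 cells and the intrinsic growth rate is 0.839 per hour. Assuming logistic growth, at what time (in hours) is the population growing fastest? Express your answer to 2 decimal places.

Logistic growth is fastest at N = K/2 = 1.12×10^6.
A = (K − N₀)/N₀ = 30.963. Set K/(1 + A·e^(−rt)) = K/2 → A·e^(−rt) = 1.
e^(−0.839t) = 1/30.963 = 0.0322961, so t = ln(30.963)/0.839 = 3.4328/0.839 = 4.0915.

4.09 hours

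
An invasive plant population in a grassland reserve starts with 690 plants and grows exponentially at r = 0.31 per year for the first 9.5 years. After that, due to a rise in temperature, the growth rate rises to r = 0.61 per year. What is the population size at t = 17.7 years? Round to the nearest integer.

1950686 plants

Phase 1: N(9.5) = 690·e^(0.31×9.5) = 690·e^2.945 = 13117.4.
Phase 2 runs for 17.7 − 9.5 = 8.2 years at r = 0.61.
N(17.7) = 13117.4·e^(0.61×8.2) = 13117.4·e^5.002 = 1.950686×10^6.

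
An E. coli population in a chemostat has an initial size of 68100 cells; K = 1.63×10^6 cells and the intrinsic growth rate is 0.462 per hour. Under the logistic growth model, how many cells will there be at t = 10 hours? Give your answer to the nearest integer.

A = (K − N₀)/N₀ = (1.63×10^6 − 68100)/68100 = 22.935.
N(t) = K/(1 + A·e^(−rt)) = 1.63×10^6/(1 + 22.935×e^(−0.462×10)).
e^(−4.62) = 0.0098528; denominator = 1 + 22.935×0.0098528 = 1.226.
N = 1.63×10^6/1.226 = 1.329551×10^6.

1329551 cells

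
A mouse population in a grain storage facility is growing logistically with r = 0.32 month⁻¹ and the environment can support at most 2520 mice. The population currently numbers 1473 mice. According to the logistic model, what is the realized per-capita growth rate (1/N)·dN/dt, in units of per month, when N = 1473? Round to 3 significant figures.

0.133 per month

(1/N)·dN/dt = r(1 − N/K) = 0.32 × (1 − 1473/2520).
= 0.32 × 0.41548 = 0.13295.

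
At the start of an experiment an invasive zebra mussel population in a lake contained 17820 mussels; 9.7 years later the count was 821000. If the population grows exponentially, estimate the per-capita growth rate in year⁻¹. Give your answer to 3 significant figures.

0.395 per year

From N(t) = N₀·e^(rt): e^(r·9.7) = 821000/17820 = 46.072.
r·9.7 = ln(46.072) = 3.8302, so r = 3.8302/9.7 = 0.39487.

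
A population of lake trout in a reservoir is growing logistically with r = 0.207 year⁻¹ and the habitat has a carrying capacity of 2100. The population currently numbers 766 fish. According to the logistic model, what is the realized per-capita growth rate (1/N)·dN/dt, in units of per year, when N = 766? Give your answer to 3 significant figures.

(1/N)·dN/dt = r(1 − N/K) = 0.207 × (1 − 766/2100).
= 0.207 × 0.63524 = 0.13149.

0.131 per year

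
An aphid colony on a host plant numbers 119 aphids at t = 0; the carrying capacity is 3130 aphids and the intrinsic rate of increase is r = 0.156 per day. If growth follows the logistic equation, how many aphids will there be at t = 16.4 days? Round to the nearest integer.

1058 aphids

A = (K − N₀)/N₀ = (3130 − 119)/119 = 25.303.
N(t) = K/(1 + A·e^(−rt)) = 3130/(1 + 25.303×e^(−0.156×16.4)).
e^(−2.558) = 0.077429; denominator = 1 + 25.303×0.077429 = 2.9591.
N = 3130/2.9591 = 1057.74.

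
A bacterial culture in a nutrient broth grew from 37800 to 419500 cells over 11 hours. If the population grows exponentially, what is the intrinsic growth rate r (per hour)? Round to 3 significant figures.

From N(t) = N₀·e^(rt): e^(r·11) = 419500/37800 = 11.098.
r·11 = ln(11.098) = 2.4068, so r = 2.4068/11 = 0.2188.

0.219 per hour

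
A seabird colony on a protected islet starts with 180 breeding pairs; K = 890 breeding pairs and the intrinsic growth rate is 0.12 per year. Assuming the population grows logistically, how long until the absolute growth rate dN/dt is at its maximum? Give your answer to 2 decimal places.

Logistic growth is fastest at N = K/2 = 445.
A = (K − N₀)/N₀ = 3.9444. Set K/(1 + A·e^(−rt)) = K/2 → A·e^(−rt) = 1.
e^(−0.12t) = 1/3.9444 = 0.253521, so t = ln(3.9444)/0.12 = 1.3723/0.12 = 11.436.

11.44 years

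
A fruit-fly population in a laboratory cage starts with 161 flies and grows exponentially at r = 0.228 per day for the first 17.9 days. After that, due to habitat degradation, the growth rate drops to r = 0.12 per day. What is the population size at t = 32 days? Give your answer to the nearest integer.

51772 flies

Phase 1: N(17.9) = 161·e^(0.228×17.9) = 161·e^4.081 = 9533.85.
Phase 2 runs for 32 − 17.9 = 14.1 days at r = 0.12.
N(32) = 9533.85·e^(0.12×14.1) = 9533.85·e^1.692 = 51772.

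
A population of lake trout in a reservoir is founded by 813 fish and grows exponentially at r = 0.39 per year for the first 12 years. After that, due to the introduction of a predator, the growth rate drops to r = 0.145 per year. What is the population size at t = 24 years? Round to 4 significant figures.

Phase 1: N(12) = 813·e^(0.39×12) = 813·e^4.68 = 87617.1.
Phase 2 runs for 24 − 12 = 12 years at r = 0.145.
N(24) = 87617.1·e^(0.145×12) = 87617.1·e^1.74 = 499185.

499200 fish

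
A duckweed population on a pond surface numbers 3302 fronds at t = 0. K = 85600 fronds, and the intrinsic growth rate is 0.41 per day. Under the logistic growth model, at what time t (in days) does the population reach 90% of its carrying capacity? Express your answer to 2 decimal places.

13.20 days

A = (K − N₀)/N₀ = (85600 − 3302)/3302 = 24.924.
Solve 85600/(1 + 24.924·e^(−0.41t)) = 77040: 1 + 24.924·e^(−0.41t) = 1.1111, so e^(−0.41t) = 0.00445805.
−0.41·t = ln(0.00445805) = -5.413, so t = 5.413/0.41 = 13.203.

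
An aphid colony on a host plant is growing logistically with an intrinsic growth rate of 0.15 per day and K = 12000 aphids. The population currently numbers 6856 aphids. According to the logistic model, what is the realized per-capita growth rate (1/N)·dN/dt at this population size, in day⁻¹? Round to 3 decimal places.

0.064 per day

(1/N)·dN/dt = r(1 − N/K) = 0.15 × (1 − 6856/12000).
= 0.15 × 0.42867 = 0.0643.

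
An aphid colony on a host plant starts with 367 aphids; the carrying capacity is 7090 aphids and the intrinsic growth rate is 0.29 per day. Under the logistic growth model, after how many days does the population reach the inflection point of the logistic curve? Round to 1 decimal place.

Logistic growth is fastest at N = K/2 = 3545.
A = (K − N₀)/N₀ = 18.319. Set K/(1 + A·e^(−rt)) = K/2 → A·e^(−rt) = 1.
e^(−0.29t) = 1/18.319 = 0.0545887, so t = ln(18.319)/0.29 = 2.9079/0.29 = 10.027.

10.0 days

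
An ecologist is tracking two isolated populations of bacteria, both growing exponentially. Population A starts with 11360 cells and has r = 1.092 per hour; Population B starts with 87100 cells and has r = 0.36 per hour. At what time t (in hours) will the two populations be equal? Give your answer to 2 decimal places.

2.78 hours

Set 11360·e^(1.092t) = 87100·e^(0.36t).
e^((1.092 − 0.36)t) = 87100/11360 → e^(0.732·t) = 7.6673.
0.732·t = ln(7.6673) = 2.037, so t = 2.037/0.732 = 2.7827.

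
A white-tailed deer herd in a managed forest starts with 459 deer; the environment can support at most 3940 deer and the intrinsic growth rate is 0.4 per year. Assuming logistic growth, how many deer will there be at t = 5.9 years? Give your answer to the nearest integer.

2296 deer

A = (K − N₀)/N₀ = (3940 − 459)/459 = 7.5839.
N(t) = K/(1 + A·e^(−rt)) = 3940/(1 + 7.5839×e^(−0.4×5.9)).
e^(−2.36) = 0.09442; denominator = 1 + 7.5839×0.09442 = 1.7161.
N = 3940/1.7161 = 2295.94.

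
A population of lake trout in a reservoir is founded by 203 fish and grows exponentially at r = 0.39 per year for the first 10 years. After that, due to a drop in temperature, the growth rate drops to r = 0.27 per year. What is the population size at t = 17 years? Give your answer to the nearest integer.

66384 fish

Phase 1: N(10) = 203·e^(0.39×10) = 203·e^3.9 = 10028.7.
Phase 2 runs for 17 − 10 = 7 years at r = 0.27.
N(17) = 10028.7·e^(0.27×7) = 10028.7·e^1.89 = 66383.6.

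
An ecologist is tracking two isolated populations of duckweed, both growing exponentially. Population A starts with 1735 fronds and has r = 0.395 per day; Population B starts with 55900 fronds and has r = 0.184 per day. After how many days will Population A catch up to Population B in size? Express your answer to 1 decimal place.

16.5 days

Set 1735·e^(0.395t) = 55900·e^(0.184t).
e^((0.395 − 0.184)t) = 55900/1735 → e^(0.211·t) = 32.219.
0.211·t = ln(32.219) = 3.4726, so t = 3.4726/0.211 = 16.458.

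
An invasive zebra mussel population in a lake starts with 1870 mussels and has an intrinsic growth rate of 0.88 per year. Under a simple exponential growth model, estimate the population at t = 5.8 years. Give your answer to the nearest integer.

307950 mussels

N(t) = N₀·e^(rt) = 1870 × e^(0.88×5.8) = 1870 × e^5.104.
e^5.104 ≈ 164.68, so N ≈ 1870 × 164.68 = 307950.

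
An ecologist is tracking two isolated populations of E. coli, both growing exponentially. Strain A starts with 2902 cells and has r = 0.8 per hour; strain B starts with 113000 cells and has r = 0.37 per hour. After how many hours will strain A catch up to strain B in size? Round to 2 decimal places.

8.52 hours

Set 2902·e^(0.8t) = 113000·e^(0.37t).
e^((0.8 − 0.37)t) = 113000/2902 → e^(0.43·t) = 38.939.
0.43·t = ln(38.939) = 3.662, so t = 3.662/0.43 = 8.5163.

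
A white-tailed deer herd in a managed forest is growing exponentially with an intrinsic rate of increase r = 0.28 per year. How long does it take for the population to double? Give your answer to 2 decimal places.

Doubling time t_d = ln(2)/r = 0.6931/0.28 = 2.4755.

2.48 years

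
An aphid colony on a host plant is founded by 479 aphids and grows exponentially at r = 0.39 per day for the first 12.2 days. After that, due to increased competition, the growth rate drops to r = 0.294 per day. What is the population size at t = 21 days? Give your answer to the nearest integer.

Phase 1: N(12.2) = 479·e^(0.39×12.2) = 479·e^4.758 = 55809.6.
Phase 2 runs for 21 − 12.2 = 8.8 days at r = 0.294.
N(21) = 55809.6·e^(0.294×8.8) = 55809.6·e^2.587 = 741849.

741849 aphids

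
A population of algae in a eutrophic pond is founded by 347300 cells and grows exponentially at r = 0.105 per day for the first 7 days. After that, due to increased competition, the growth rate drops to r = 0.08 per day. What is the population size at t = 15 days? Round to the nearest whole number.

Phase 1: N(7) = 347300·e^(0.105×7) = 347300·e^0.735 = 724288.
Phase 2 runs for 15 − 7 = 8 days at r = 0.08.
N(15) = 724288·e^(0.08×8) = 724288·e^0.64 = 1.373598×10^6.

1373598 cells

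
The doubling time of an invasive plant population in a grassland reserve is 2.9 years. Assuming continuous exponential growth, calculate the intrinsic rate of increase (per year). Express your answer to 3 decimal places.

r = ln(2)/t_d = 0.6931/2.9 = 0.23902.

0.239 per year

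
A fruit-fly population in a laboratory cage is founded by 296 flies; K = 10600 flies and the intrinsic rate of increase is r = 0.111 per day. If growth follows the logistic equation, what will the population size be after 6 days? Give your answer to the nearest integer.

A = (K − N₀)/N₀ = (10600 − 296)/296 = 34.811.
N(t) = K/(1 + A·e^(−rt)) = 10600/(1 + 34.811×e^(−0.111×6)).
e^(−0.666) = 0.51376; denominator = 1 + 34.811×0.51376 = 18.884.
N = 10600/18.884 = 561.31.

561 flies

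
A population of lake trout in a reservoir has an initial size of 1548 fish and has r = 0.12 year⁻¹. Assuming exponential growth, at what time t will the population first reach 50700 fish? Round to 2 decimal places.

29.07 years

Set N₀·e^(rt) = 50700: e^(0.12·t) = 50700/1548 = 32.752.
0.12·t = ln(32.752) = 3.489, so t = 3.489/0.12 = 29.075.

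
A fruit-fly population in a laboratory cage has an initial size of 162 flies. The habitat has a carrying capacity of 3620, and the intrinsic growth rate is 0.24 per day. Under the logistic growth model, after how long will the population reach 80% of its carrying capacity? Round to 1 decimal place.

A = (K − N₀)/N₀ = (3620 − 162)/162 = 21.346.
Solve 3620/(1 + 21.346·e^(−0.24t)) = 2896: 1 + 21.346·e^(−0.24t) = 1.25, so e^(−0.24t) = 0.011712.
−0.24·t = ln(0.011712) = -4.4471, so t = 4.4471/0.24 = 18.53.

18.5 days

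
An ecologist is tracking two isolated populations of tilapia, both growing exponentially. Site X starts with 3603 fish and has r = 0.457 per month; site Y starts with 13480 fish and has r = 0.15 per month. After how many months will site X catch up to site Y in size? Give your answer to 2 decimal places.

4.30 months

Set 3603·e^(0.457t) = 13480·e^(0.15t).
e^((0.457 − 0.15)t) = 13480/3603 → e^(0.307·t) = 3.7413.
0.307·t = ln(3.7413) = 1.3194, so t = 1.3194/0.307 = 4.2979.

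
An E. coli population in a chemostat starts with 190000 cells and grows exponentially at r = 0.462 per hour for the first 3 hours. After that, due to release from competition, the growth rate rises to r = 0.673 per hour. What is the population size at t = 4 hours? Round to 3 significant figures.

1490000 cells

Phase 1: N(3) = 190000·e^(0.462×3) = 190000·e^1.386 = 759776.
Phase 2 runs for 4 − 3 = 1 hours at r = 0.673.
N(4) = 759776·e^(0.673×1) = 759776·e^0.673 = 1.489244×10^6.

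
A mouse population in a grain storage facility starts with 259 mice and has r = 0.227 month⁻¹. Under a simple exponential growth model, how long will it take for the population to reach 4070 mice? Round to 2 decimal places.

Set N₀·e^(rt) = 4070: e^(0.227·t) = 4070/259 = 15.714.
0.227·t = ln(15.714) = 2.7546, so t = 2.7546/0.227 = 12.135.

12.13 months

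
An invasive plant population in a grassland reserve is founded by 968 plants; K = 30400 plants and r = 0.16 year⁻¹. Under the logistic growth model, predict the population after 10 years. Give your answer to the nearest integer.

A = (K − N₀)/N₀ = (30400 − 968)/968 = 30.405.
N(t) = K/(1 + A·e^(−rt)) = 30400/(1 + 30.405×e^(−0.16×10)).
e^(−1.6) = 0.2019; denominator = 1 + 30.405×0.2019 = 7.1387.
N = 30400/7.1387 = 4258.51.

4259 plants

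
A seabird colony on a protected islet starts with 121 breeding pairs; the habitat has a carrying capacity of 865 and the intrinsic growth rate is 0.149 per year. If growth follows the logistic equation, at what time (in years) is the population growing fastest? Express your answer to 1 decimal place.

Logistic growth is fastest at N = K/2 = 432.5.
A = (K − N₀)/N₀ = 6.1488. Set K/(1 + A·e^(−rt)) = K/2 → A·e^(−rt) = 1.
e^(−0.149t) = 1/6.1488 = 0.162634, so t = ln(6.1488)/0.149 = 1.8163/0.149 = 12.19.

12.2 years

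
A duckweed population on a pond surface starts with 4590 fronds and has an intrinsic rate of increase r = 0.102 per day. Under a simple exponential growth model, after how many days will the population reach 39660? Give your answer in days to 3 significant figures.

21.1 days

Set N₀·e^(rt) = 39660: e^(0.102·t) = 39660/4590 = 8.6405.
0.102·t = ln(8.6405) = 2.1565, so t = 2.1565/0.102 = 21.142.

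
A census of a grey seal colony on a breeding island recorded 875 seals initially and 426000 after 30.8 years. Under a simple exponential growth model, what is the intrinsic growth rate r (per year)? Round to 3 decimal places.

0.201 per year

From N(t) = N₀·e^(rt): e^(r·30.8) = 426000/875 = 486.86.
r·30.8 = ln(486.86) = 6.188, so r = 6.188/30.8 = 0.20091.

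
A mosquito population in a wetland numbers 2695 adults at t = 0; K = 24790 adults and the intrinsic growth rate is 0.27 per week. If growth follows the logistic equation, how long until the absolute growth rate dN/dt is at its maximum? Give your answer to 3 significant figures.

Logistic growth is fastest at N = K/2 = 12395.
A = (K − N₀)/N₀ = 8.1985. Set K/(1 + A·e^(−rt)) = K/2 → A·e^(−rt) = 1.
e^(−0.27t) = 1/8.1985 = 0.121973, so t = ln(8.1985)/0.27 = 2.104/0.27 = 7.7924.

7.79 weeks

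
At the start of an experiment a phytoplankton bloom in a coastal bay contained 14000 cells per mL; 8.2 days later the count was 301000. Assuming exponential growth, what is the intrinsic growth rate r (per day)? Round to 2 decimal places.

0.37 per day

From N(t) = N₀·e^(rt): e^(r·8.2) = 301000/14000 = 21.5.
r·8.2 = ln(21.5) = 3.0681, so r = 3.0681/8.2 = 0.37415.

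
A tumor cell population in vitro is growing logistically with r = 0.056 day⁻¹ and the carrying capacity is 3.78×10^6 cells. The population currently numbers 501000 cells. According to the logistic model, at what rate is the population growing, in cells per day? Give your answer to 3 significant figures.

24300 cells per day

dN/dt = rN(1 − N/K) = 0.056 × 501000 × (1 − 501000/3.78×10^6).
1 − 501000/3.78×10^6 = 0.86746; dN/dt = 0.056 × 501000 × 0.86746 = 24337.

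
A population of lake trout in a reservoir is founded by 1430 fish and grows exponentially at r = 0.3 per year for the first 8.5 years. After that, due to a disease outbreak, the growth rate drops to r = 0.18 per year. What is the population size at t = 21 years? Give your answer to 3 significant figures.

Phase 1: N(8.5) = 1430·e^(0.3×8.5) = 1430·e^2.55 = 18314.2.
Phase 2 runs for 21 − 8.5 = 12.5 years at r = 0.18.
N(21) = 18314.2·e^(0.18×12.5) = 18314.2·e^2.25 = 173760.

174000 fish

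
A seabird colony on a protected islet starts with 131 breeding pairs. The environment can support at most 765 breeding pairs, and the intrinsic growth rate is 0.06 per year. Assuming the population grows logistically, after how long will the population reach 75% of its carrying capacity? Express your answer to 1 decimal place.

44.6 years

A = (K − N₀)/N₀ = (765 − 131)/131 = 4.8397.
Solve 765/(1 + 4.8397·e^(−0.06t)) = 573.75: 1 + 4.8397·e^(−0.06t) = 1.3333, so e^(−0.06t) = 0.0688749.
−0.06·t = ln(0.0688749) = -2.6755, so t = 2.6755/0.06 = 44.591.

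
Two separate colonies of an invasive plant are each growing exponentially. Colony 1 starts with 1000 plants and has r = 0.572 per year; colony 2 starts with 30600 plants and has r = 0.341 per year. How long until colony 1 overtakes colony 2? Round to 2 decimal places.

Set 1000·e^(0.572t) = 30600·e^(0.341t).
e^((0.572 − 0.341)t) = 30600/1000 → e^(0.231·t) = 30.6.
0.231·t = ln(30.6) = 3.421, so t = 3.421/0.231 = 14.81.

14.81 years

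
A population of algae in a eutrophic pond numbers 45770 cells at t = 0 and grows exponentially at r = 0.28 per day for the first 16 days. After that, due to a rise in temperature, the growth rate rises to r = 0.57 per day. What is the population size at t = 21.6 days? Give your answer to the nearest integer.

Phase 1: N(16) = 45770·e^(0.28×16) = 45770·e^4.48 = 4.038501×10^6.
Phase 2 runs for 21.6 − 16 = 5.6 days at r = 0.57.
N(21.6) = 4.038501×10^6·e^(0.57×5.6) = 4.038501×10^6·e^3.192 = 9.828521×10^7.

98285212 cells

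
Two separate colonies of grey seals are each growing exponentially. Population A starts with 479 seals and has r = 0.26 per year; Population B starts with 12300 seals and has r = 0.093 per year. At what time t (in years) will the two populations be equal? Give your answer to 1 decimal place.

19.4 years

Set 479·e^(0.26t) = 12300·e^(0.093t).
e^((0.26 − 0.093)t) = 12300/479 → e^(0.167·t) = 25.678.
0.167·t = ln(25.678) = 3.2457, so t = 3.2457/0.167 = 19.435.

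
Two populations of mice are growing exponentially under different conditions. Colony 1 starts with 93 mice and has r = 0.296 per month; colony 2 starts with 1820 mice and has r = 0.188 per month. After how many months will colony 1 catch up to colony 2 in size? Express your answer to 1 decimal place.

Set 93·e^(0.296t) = 1820·e^(0.188t).
e^((0.296 − 0.188)t) = 1820/93 → e^(0.108·t) = 19.57.
0.108·t = ln(19.57) = 2.974, so t = 2.974/0.108 = 27.537.

27.5 months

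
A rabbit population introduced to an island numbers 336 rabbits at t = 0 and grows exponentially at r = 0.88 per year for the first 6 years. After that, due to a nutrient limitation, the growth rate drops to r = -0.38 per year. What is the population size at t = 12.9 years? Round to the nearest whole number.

4794 rabbits

Phase 1: N(6) = 336·e^(0.88×6) = 336·e^5.28 = 65980.3.
Phase 2 runs for 12.9 − 6 = 6.9 years at r = -0.38.
N(12.9) = 65980.3·e^(-0.38×6.9) = 65980.3·e^-2.622 = 4793.96.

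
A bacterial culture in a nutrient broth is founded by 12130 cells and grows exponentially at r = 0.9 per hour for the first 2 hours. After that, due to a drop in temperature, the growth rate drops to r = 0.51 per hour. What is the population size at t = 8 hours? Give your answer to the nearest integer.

Phase 1: N(2) = 12130·e^(0.9×2) = 12130·e^1.8 = 73382.2.
Phase 2 runs for 8 − 2 = 6 hours at r = 0.51.
N(8) = 73382.2·e^(0.51×6) = 73382.2·e^3.06 = 1.565064×10^6.

1565064 cells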